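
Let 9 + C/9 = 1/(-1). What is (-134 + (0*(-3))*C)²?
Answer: 17956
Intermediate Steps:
C = -90 (C = -81 + 9*(1/(-1)) = -81 + 9*(1*(-1)) = -81 + 9*(-1) = -81 - 9 = -90)
(-134 + (0*(-3))*C)² = (-134 + (0*(-3))*(-90))² = (-134 + 0*(-90))² = (-134 + 0)² = (-134)² = 17956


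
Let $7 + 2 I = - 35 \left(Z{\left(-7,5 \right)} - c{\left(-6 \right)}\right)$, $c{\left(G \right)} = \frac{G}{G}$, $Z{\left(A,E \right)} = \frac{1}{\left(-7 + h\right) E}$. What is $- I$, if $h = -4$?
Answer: $- \frac{315}{22} \approx -14.318$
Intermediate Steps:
$Z{\left(A,E \right)} = - \frac{1}{11 E}$ ($Z{\left(A,E \right)} = \frac{1}{\left(-7 - 4\right) E} = \frac{1}{\left(-11\right) E} = - \frac{1}{11 E}$)
$c{\left(G \right)} = 1$
$I = \frac{315}{22}$ ($I = - \frac{7}{2} + \frac{\left(-35\right) \left(- \frac{1}{11 \cdot 5} - 1\right)}{2} = - \frac{7}{2} + \frac{\left(-35\right) \left(\left(- \frac{1}{11}\right) \frac{1}{5} - 1\right)}{2} = - \frac{7}{2} + \frac{\left(-35\right) \left(- \frac{1}{55} - 1\right)}{2} = - \frac{7}{2} + \frac{\left(-35\right) \left(- \frac{56}{55}\right)}{2} = - \frac{7}{2} + \frac{1}{2} \cdot \frac{392}{11} = - \frac{7}{2} + \frac{196}{11} = \frac{315}{22} \approx 14.318$)
$- I = \left(-1\right) \frac{315}{22} = - \frac{315}{22}$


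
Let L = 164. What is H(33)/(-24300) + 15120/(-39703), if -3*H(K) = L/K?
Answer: -9091918177/23878376775 ≈ -0.38076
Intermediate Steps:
H(K) = -164/(3*K)
H(33)/(-24300) + 15120/(-39703) = -164/3/33/(-24300) + 15120/(-39703) = -164/3*1/33*(-1/24300) + 15120*(-1/39703) = -164/99*(-1/24300) - 15120/39703 = 41/601425 - 15120/39703 = -9091918177/23878376775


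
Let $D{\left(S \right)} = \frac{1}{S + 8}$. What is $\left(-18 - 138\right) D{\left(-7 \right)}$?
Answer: $-156$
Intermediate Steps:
$D{\left(S \right)} = \frac{1}{8 + S}$
$\left(-18 - 138\right) D{\left(-7 \right)} = \frac{-18 - 138}{8 - 7} = - \frac{156}{1} = \left(-156\right) 1 = -156$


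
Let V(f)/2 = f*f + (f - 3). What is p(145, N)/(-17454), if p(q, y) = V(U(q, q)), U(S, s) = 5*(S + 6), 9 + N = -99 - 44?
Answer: -190259/2909 ≈ -65.404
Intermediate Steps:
N = -152 (N = -9 + (-99 - 44) = -9 - 143 = -152)
U(S, s) = 30 + 5*S (U(S, s) = 5*(6 + S) = 30 + 5*S)
V(f) = -6 + 2*f + 2*f**2 (V(f) = 2*(f*f + (f - 3)) = 2*(f**2 + (-3 + f)) = 2*(-3 + f + f**2) = -6 + 2*f + 2*f**2)
p(q, y) = 54 + 2*(30 + 5*q)**2 + 10*q (p(q, y) = -6 + 2*(30 + 5*q) + 2*(30 + 5*q)**2 = -6 + (60 + 10*q) + 2*(30 + 5*q)**2 = 54 + 2*(30 + 5*q)**2 + 10*q)
p(145, N)/(-17454) = (1854 + 50*145**2 + 610*145)/(-17454) = (1854 + 50*21025 + 88450)*(-1/17454) = (1854 + 1051250 + 88450)*(-1/17454) = 1141554*(-1/17454) = -190259/2909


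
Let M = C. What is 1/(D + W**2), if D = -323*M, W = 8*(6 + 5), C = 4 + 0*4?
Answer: 1/6452 ≈ 0.00015499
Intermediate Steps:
C = 4 (C = 4 + 0 = 4)
M = 4
W = 88 (W = 8*11 = 88)
D = -1292 (D = -323*4 = -1292)
1/(D + W**2) = 1/(-1292 + 88**2) = 1/(-1292 + 7744) = 1/6452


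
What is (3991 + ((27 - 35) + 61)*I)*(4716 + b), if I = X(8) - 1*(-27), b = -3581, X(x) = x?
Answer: 6635210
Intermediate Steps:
I = 35 (I = 8 - 1*(-27) = 8 + 27 = 35)
(3991 + ((27 - 35) + 61)*I)*(4716 + b) = (3991 + ((27 - 35) + 61)*35)*(4716 - 3581) = (3991 + (-8 + 61)*35)*1135 = (3991 + 53*35)*1135 = (3991 + 1855)*1135 = 5846*1135 = 6635210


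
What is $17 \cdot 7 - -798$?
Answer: $917$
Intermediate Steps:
$17 \cdot 7 - -798 = 119 + 798 = 917$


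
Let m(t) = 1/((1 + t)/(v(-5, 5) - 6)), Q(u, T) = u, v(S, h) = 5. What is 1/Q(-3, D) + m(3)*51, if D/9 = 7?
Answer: -157/12 ≈ -13.083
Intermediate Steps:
D = 63 (D = 9*7 = 63)
m(t) = 1/(-1 - t) (m(t) = 1/((1 + t)/(5 - 6)) = 1/((1 + t)/(-1)) = 1/((1 + t)*(-1)) = 1/(-1 - t))
1/Q(-3, D) + m(3)*51 = 1/(-3) - 1/(1 + 3)*51 = -1/3 - 1/4*51 = -1/3 - 51/4 = -157/12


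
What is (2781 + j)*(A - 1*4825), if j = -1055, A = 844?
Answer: -6871206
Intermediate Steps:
(2781 + j)*(A - 1*4825) = (2781 - 1055)*(844 - 1*4825) = 1726*(844 - 4825) = 1726*(-3981) = -6871206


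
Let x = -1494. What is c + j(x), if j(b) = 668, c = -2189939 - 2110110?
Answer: -4299381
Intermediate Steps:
c = -4300049
c + j(x) = -4300049 + 668 = -4299381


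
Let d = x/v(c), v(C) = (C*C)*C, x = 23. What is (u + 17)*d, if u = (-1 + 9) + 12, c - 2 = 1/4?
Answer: 54464/729 ≈ 74.711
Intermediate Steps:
c = 9/4 (c = 2 + 1/4 = 9/4 ≈ 2.2500)
u = 20 (u = 8 + 12 = 20)
v(C) = C**3 (v(C) = C**2*C = C**3)
d = 1472/729 (d = 23/((9/4)**3) = 23/(729/64) = 23*(64/729) = 1472/729 ≈ 2.0192)
(u + 17)*d = (20 + 17)*(1472/729) = 37*(1472/729) = 54464/729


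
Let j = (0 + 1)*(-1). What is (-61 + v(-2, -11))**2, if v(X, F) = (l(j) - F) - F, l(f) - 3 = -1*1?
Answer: 1369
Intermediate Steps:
j = -1 (j = 1*(-1) = -1)
l(f) = 2 (l(f) = 3 - 1*1 = 3 - 1 = 2)
v(X, F) = 2 - 2*F (v(X, F) = (2 - F) - F = 2 - 2*F)
(-61 + v(-2, -11))**2 = (-61 + (2 - 2*(-11)))**2 = (-61 + (2 + 22))**2 = (-61 + 24)**2 = (-37)**2 = 1369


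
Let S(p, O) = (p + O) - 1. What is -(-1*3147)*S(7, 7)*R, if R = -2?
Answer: -81822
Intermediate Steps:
S(p, O) = -1 + O + p (S(p, O) = (O + p) - 1 = -1 + O + p)
-(-1*3147)*S(7, 7)*R = -(-1*3147)*(-1 + 7 + 7)*(-2) = -(-3147*13)*(-2) = -(-40911)*(-2) = -1*81822 = -81822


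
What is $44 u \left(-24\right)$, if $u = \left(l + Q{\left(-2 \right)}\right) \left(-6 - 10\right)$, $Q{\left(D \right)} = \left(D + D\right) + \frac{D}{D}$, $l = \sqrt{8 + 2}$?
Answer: $-50688 + 16896 \sqrt{10} \approx 2741.8$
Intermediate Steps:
$l = \sqrt{10} \approx 3.1623$
$Q{\left(D \right)} = 1 + 2 D$ ($Q{\left(D \right)} = 2 D + 1 = 1 + 2 D$)
$u = 48 - 16 \sqrt{10}$ ($u = \left(\sqrt{10} + \left(1 + 2 \left(-2\right)\right)\right) \left(-6 - 10\right) = \left(\sqrt{10} + \left(1 - 4\right)\right) \left(-16\right) = \left(\sqrt{10} - 3\right) \left(-16\right) = \left(-3 + \sqrt{10}\right) \left(-16\right) = 48 - 16 \sqrt{10} \approx -2.5964$)
$44 u \left(-24\right) = 44 \left(48 - 16 \sqrt{10}\right) \left(-24\right) = \left(2112 - 704 \sqrt{10}\right) \left(-24\right) = -50688 + 16896 \sqrt{10}$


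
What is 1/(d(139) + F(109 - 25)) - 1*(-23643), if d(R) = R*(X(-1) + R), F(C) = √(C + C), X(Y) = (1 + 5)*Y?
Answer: 1154349215590/48824143 - 2*√42/341769001 ≈ 23643.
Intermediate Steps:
X(Y) = 6*Y
F(C) = √2*√C (F(C) = √(2*C) = √2*√C)
d(R) = R*(-6 + R) (d(R) = R*(6*(-1) + R) = R*(-6 + R))
1/(d(139) + F(109 - 25)) - 1*(-23643) = 1/(139*(-6 + 139) + √2*√(109 - 25)) - 1*(-23643) = 1/(139*133 + √2*√84) + 23643 = 1/(18487 + √2*(2*√21)) + 23643 = 1/(18487 + 2*√42) + 23643 = 23643 + 1/(18487 + 2*√42)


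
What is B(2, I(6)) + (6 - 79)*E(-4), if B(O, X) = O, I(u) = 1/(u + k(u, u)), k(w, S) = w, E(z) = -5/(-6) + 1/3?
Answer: -499/6 ≈ -83.167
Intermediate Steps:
E(z) = 7/6 (E(z) = -5*(-⅙) + 1*(⅓) = ⅚ + ⅓ = 7/6)
I(u) = 1/(2*u) (I(u) = 1/(u + u) = 1/(2*u))
B(2, I(6)) + (6 - 79)*E(-4) = 2 + (6 - 79)*(7/6) = 2 - 73*7/6 = 2 - 511/6 = -499/6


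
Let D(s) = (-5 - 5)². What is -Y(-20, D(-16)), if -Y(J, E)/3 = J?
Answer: -60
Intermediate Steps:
D(s) = 100 (D(s) = (-10)² = 100)
Y(J, E) = -3*J
-Y(-20, D(-16)) = -(-3)*(-20) = -1*60 = -60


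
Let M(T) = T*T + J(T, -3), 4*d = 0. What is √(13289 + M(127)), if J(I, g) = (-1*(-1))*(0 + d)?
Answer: √29418 ≈ 171.52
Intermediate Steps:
d = 0 (d = (¼)*0 = 0)
J(I, g) = 0 (J(I, g) = (-1*(-1))*(0 + 0) = 1*0 = 0)
M(T) = T² (M(T) = T*T + 0 = T² + 0 = T²)
√(13289 + M(127)) = √(13289 + 127²) = √(13289 + 16129) = √29418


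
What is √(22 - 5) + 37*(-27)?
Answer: -999 + √17 ≈ -994.88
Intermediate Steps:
√(22 - 5) + 37*(-27) = √17 - 999 = -999 + √17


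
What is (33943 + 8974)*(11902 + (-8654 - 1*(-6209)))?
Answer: 405866069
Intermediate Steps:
(33943 + 8974)*(11902 + (-8654 - 1*(-6209))) = 42917*(11902 + (-8654 + 6209)) = 42917*(11902 - 2445) = 42917*9457 = 405866069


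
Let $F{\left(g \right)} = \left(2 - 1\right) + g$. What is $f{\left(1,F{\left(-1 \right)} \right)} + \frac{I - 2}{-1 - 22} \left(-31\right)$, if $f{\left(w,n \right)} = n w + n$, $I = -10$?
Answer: $- \frac{372}{23} \approx -16.174$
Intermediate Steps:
$F{\left(g \right)} = 1 + g$
$f{\left(w,n \right)} = n + n w$
$f{\left(1,F{\left(-1 \right)} \right)} + \frac{I - 2}{-1 - 22} \left(-31\right) = \left(1 - 1\right) \left(1 + 1\right) + \frac{-10 - 2}{-1 - 22} \left(-31\right) = 0 \cdot 2 + - \frac{12}{-23} \left(-31\right) = 0 + \left(-12\right) \left(- \frac{1}{23}\right) \left(-31\right) = 0 + \frac{12}{23} \left(-31\right) = 0 - \frac{372}{23} = - \frac{372}{23}$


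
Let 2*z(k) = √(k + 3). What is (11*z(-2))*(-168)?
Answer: -924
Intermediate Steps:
z(k) = √(3 + k)/2 (z(k) = √(k + 3)/2 = √(3 + k)/2)
(11*z(-2))*(-168) = (11*(√(3 - 2)/2))*(-168) = (11*(√1/2))*(-168) = (11*((½)*1))*(-168) = (11*(½))*(-168) = (11/2)*(-168) = -924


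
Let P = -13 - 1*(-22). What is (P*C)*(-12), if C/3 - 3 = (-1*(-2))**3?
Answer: -3564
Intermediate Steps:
C = 33 (C = 9 + 3*(-1*(-2))**3 = 9 + 3*2**3 = 9 + 3*8 = 9 + 24 = 33)
P = 9 (P = -13 + 22 = 9)
(P*C)*(-12) = (9*33)*(-12) = 297*(-12) = -3564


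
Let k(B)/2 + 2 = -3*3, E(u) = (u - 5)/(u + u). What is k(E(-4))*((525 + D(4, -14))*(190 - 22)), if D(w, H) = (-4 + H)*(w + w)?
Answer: -1408176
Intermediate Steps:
D(w, H) = 2*w*(-4 + H) (D(w, H) = (-4 + H)*(2*w) = 2*w*(-4 + H))
E(u) = (-5 + u)/(2*u) (E(u) = (-5 + u)/((2*u)) = (-5 + u)*(1/(2*u)) = (-5 + u)/(2*u))
k(B) = -22 (k(B) = -4 + 2*(-3*3) = -4 + 2*(-9) = -4 - 18 = -22)
k(E(-4))*((525 + D(4, -14))*(190 - 22)) = -22*(525 + 2*4*(-4 - 14))*(190 - 22) = -22*(525 + 2*4*(-18))*168 = -22*(525 - 144)*168 = -8382*168 = -22*64008 = -1408176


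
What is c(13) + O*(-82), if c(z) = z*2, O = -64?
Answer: 5274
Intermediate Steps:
c(z) = 2*z
c(13) + O*(-82) = 2*13 - 64*(-82) = 26 + 5248 = 5274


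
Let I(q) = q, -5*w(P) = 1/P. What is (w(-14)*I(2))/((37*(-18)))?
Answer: -1/23310 ≈ -4.2900e-5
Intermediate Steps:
w(P) = -1/(5*P)
(w(-14)*I(2))/((37*(-18))) = (-⅕/(-14)*2)/((37*(-18))) = (-⅕*(-1/14)*2)/(-666) = ((1/70)*2)*(-1/666) = (1/35)*(-1/666) = -1/23310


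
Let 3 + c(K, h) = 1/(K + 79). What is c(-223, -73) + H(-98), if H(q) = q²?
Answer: 1382543/144 ≈ 9601.0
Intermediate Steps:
c(K, h) = -3 + 1/(79 + K) (c(K, h) = -3 + 1/(K + 79) = -3 + 1/(79 + K))
c(-223, -73) + H(-98) = (-236 - 3*(-223))/(79 - 223) + (-98)² = (-236 + 669)/(-144) + 9604 = -1/144*433 + 9604 = -433/144 + 9604 = 1382543/144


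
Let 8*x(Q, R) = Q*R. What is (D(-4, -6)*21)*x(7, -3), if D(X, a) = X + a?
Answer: 2205/4 ≈ 551.25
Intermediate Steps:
x(Q, R) = Q*R/8 (x(Q, R) = (Q*R)/8 = Q*R/8)
(D(-4, -6)*21)*x(7, -3) = ((-4 - 6)*21)*((1/8)*7*(-3)) = -10*21*(-21/8) = -210*(-21/8) = 2205/4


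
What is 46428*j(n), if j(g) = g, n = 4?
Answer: 185712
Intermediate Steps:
46428*j(n) = 46428*4 = 185712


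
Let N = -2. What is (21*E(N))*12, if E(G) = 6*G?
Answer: -3024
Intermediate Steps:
(21*E(N))*12 = (21*(6*(-2)))*12 = (21*(-12))*12 = -252*12 = -3024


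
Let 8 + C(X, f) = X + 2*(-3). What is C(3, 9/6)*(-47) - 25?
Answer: 492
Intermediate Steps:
C(X, f) = -14 + X (C(X, f) = -8 + (X + 2*(-3)) = -8 + (X - 6) = -8 + (-6 + X) = -14 + X)
C(3, 9/6)*(-47) - 25 = (-14 + 3)*(-47) - 25 = -11*(-47) - 25 = 517 - 25 = 492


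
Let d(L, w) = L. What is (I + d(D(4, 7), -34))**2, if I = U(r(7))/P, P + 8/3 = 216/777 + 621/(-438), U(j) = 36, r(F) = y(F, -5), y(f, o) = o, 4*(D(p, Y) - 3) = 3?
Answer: 97188504046929/2983427107600 ≈ 32.576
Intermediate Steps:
D(p, Y) = 15/4 (D(p, Y) = 3 + (1/4)*3 = 3 + 3/4 = 15/4)
r(F) = -5
P = -431815/113442 (P = -8/3 + (216/777 + 621/(-438)) = -8/3 + (216*(1/777) + 621*(-1/438)) = -8/3 + (72/259 - 207/146) = -8/3 - 43101/37814 = -431815/113442 ≈ -3.8065)
I = -4083912/431815 (I = 36/(-431815/113442) = 36*(-113442/431815) = -4083912/431815 ≈ -9.4576)
(I + d(D(4, 7), -34))**2 = (-4083912/431815 + 15/4)**2 = (-9858423/1727260)**2 = 97188504046929/2983427107600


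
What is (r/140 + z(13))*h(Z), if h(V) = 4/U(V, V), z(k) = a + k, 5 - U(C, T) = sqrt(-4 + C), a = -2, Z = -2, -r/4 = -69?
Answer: 1816/217 + 1816*I*sqrt(6)/1085 ≈ 8.3687 + 4.0998*I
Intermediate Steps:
r = 276 (r = -4*(-69) = 276)
U(C, T) = 5 - sqrt(-4 + C)
z(k) = -2 + k
h(V) = 4/(5 - sqrt(-4 + V))
(r/140 + z(13))*h(Z) = (276/140 + (-2 + 13))*(-4/(-5 + sqrt(-4 - 2))) = (276*(1/140) + 11)*(-4/(-5 + sqrt(-6))) = (69/35 + 11)*(-4/(-5 + I*sqrt(6))) = 454*(-4/(-5 + I*sqrt(6)))/35 = -1816/(35*(-5 + I*sqrt(6)))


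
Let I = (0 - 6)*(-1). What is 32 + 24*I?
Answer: 176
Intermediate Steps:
I = 6 (I = -6*(-1) = 6)
32 + 24*I = 32 + 24*6 = 32 + 144 = 176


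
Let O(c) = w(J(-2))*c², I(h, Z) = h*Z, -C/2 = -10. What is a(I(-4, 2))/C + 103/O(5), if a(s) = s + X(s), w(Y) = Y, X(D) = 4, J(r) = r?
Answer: -113/50 ≈ -2.2600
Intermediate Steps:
C = 20 (C = -2*(-10) = 20)
I(h, Z) = Z*h
a(s) = 4 + s (a(s) = s + 4 = 4 + s)
O(c) = -2*c²
a(I(-4, 2))/C + 103/O(5) = (4 + 2*(-4))/20 + 103/((-2*5²)) = (4 - 8)*(1/20) + 103/((-2*25)) = -4*1/20 + 103/(-50) = -⅕ + 103*(-1/50) = -⅕ - 103/50 = -113/50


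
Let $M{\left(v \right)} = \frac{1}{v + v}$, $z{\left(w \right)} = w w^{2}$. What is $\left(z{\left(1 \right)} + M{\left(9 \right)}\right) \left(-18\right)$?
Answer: $-19$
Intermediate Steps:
$z{\left(w \right)} = w^{3}$
$M{\left(v \right)} = \frac{1}{2 v}$
$\left(z{\left(1 \right)} + M{\left(9 \right)}\right) \left(-18\right) = \left(1^{3} + \frac{1}{2 \cdot 9}\right) \left(-18\right) = \left(1 + \frac{1}{2} \cdot \frac{1}{9}\right) \left(-18\right) = \left(1 + \frac{1}{18}\right) \left(-18\right) = \frac{19}{18} \left(-18\right) = -19$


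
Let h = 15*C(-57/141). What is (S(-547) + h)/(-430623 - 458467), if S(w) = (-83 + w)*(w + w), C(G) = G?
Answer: -6478611/8357446 ≈ -0.77519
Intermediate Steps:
h = -285/47 (h = 15*(-57/141) = 15*(-57*1/141) = 15*(-19/47) = -285/47 ≈ -6.0638)
S(w) = 2*w*(-83 + w) (S(w) = (-83 + w)*(2*w) = 2*w*(-83 + w))
(S(-547) + h)/(-430623 - 458467) = (2*(-547)*(-83 - 547) - 285/47)/(-430623 - 458467) = (2*(-547)*(-630) - 285/47)/(-889090) = (689220 - 285/47)*(-1/889090) = (32393055/47)*(-1/889090) = -6478611/8357446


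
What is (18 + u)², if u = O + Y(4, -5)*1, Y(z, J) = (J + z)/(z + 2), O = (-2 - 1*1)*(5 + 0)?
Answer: 289/36 ≈ 8.0278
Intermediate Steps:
O = -15 (O = (-2 - 1)*5 = -3*5 = -15)
Y(z, J) = (J + z)/(2 + z)
u = -91/6 (u = -15 + ((-5 + 4)/(2 + 4))*1 = -15 + (-1/6)*1 = -15 + ((⅙)*(-1))*1 = -15 - ⅙*1 = -15 - ⅙ = -91/6 ≈ -15.167)
(18 + u)² = (18 - 91/6)² = (17/6)² = 289/36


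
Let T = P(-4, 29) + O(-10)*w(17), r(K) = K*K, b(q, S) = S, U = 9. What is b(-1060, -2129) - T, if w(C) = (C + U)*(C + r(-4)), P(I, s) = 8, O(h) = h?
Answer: 6443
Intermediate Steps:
r(K) = K**2
w(C) = (9 + C)*(16 + C) (w(C) = (C + 9)*(C + (-4)**2) = (9 + C)*(C + 16) = (9 + C)*(16 + C))
T = -8572 (T = 8 - 10*(144 + 17**2 + 25*17) = 8 - 10*(144 + 289 + 425) = 8 - 10*858 = 8 - 8580 = -8572)
b(-1060, -2129) - T = -2129 - 1*(-8572) = -2129 + 8572 = 6443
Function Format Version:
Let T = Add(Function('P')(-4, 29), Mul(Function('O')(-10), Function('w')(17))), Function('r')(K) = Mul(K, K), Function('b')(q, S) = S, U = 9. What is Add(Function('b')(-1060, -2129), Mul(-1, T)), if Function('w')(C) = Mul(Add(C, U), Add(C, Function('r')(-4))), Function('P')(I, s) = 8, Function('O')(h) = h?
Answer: 6443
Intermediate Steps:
Function('r')(K) = Pow(K, 2)
Function('w')(C) = Mul(Add(9, C), Add(16, C)) (Function('w')(C) = Mul(Add(C, 9), Add(C, Pow(-4, 2))) = Mul(Add(9, C), Add(C, 16)) = Mul(Add(9, C), Add(16, C)))
T = -8572 (T = Add(8, Mul(-10, Add(144, Pow(17, 2), Mul(25, 17)))) = Add(8, Mul(-10, Add(144, 289, 425))) = Add(8, Mul(-10, 858)) = Add(8, -8580) = -8572)
Add(Function('b')(-1060, -2129), Mul(-1, T)) = Add(-2129, Mul(-1, -8572)) = Add(-2129, 8572) = 6443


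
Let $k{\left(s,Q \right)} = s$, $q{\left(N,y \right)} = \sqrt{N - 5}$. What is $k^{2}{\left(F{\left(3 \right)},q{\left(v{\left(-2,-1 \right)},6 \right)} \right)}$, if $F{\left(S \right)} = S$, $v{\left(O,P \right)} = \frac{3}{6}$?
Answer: $9$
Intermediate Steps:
$v{\left(O,P \right)} = \frac{1}{2}$ ($v{\left(O,P \right)} = 3 \cdot \frac{1}{6} = \frac{1}{2}$)
$q{\left(N,y \right)} = \sqrt{-5 + N}$
$k^{2}{\left(F{\left(3 \right)},q{\left(v{\left(-2,-1 \right)},6 \right)} \right)} = 3^{2} = 9$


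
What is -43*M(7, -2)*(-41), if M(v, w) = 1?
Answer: 1763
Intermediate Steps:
-43*M(7, -2)*(-41) = -43*1*(-41) = -43*(-41) = 1763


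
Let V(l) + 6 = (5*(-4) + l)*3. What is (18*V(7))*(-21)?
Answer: 17010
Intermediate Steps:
V(l) = -66 + 3*l (V(l) = -6 + (5*(-4) + l)*3 = -6 + (-20 + l)*3 = -6 + (-60 + 3*l) = -66 + 3*l)
(18*V(7))*(-21) = (18*(-66 + 3*7))*(-21) = (18*(-66 + 21))*(-21) = (18*(-45))*(-21) = -810*(-21) = 17010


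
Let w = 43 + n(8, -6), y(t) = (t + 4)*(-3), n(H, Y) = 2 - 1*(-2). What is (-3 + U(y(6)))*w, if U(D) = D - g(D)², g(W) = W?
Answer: -43851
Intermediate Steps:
n(H, Y) = 4 (n(H, Y) = 2 + 2 = 4)
y(t) = -12 - 3*t (y(t) = (4 + t)*(-3) = -12 - 3*t)
w = 47 (w = 43 + 4 = 47)
U(D) = D - D²
(-3 + U(y(6)))*w = (-3 + (-12 - 3*6)*(1 - (-12 - 3*6)))*47 = (-3 + (-12 - 18)*(1 - (-12 - 18)))*47 = (-3 - 30*(1 - 1*(-30)))*47 = (-3 - 30*(1 + 30))*47 = (-3 - 30*31)*47 = (-3 - 930)*47 = -933*47 = -43851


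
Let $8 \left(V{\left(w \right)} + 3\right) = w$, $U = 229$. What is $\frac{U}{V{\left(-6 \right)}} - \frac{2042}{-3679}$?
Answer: $- \frac{3339334}{55185} \approx -60.512$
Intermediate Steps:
$V{\left(w \right)} = -3 + \frac{w}{8}$
$\frac{U}{V{\left(-6 \right)}} - \frac{2042}{-3679} = \frac{229}{-3 + \frac{1}{8} \left(-6\right)} - \frac{2042}{-3679} = \frac{229}{-3 - \frac{3}{4}} - - \frac{2042}{3679} = \frac{229}{- \frac{15}{4}} + \frac{2042}{3679} = 229 \left(- \frac{4}{15}\right) + \frac{2042}{3679} = - \frac{916}{15} + \frac{2042}{3679} = - \frac{3339334}{55185}$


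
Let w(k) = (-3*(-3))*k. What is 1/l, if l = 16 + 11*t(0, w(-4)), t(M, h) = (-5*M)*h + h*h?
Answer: 1/14272 ≈ 7.0067e-5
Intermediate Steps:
w(k) = 9*k
t(M, h) = h² - 5*M*h (t(M, h) = -5*M*h + h² = h² - 5*M*h)
l = 14272 (l = 16 + 11*((9*(-4))*(9*(-4) - 5*0)) = 16 + 11*(-36*(-36 + 0)) = 16 + 11*(-36*(-36)) = 16 + 11*1296 = 16 + 14256 = 14272)
1/l = 1/14272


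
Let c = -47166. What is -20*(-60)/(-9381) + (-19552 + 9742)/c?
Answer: 1968245/24581347 ≈ 0.080071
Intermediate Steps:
-20*(-60)/(-9381) + (-19552 + 9742)/c = -20*(-60)/(-9381) + (-19552 + 9742)/(-47166) = 1200*(-1/9381) - 9810*(-1/47166) = -400/3127 + 1635/7861 = 1968245/24581347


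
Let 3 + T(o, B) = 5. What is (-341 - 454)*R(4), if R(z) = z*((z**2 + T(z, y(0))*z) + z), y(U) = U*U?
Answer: -89040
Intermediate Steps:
y(U) = U**2
T(o, B) = 2 (T(o, B) = -3 + 5 = 2)
R(z) = z*(z**2 + 3*z) (R(z) = z*((z**2 + 2*z) + z) = z*(z**2 + 3*z))
(-341 - 454)*R(4) = (-341 - 454)*(4**2*(3 + 4)) = -12720*7 = -795*112 = -89040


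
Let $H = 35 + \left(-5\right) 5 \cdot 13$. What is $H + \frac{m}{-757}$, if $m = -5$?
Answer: $- \frac{219525}{757} \approx -289.99$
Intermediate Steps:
$H = -290$ ($H = 35 - 325 = -290$)
$H + \frac{m}{-757} = -290 - \frac{5}{-757} = -290 - - \frac{5}{757} = -290 + \frac{5}{757} = - \frac{219525}{757}$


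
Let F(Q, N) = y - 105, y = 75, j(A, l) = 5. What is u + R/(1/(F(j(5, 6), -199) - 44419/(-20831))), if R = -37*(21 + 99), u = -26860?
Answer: 54539140/563 ≈ 96872.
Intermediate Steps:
F(Q, N) = -30 (F(Q, N) = 75 - 105 = -30)
R = -4440 (R = -37*120 = -4440)
u + R/(1/(F(j(5, 6), -199) - 44419/(-20831))) = -26860 - 4440/(1/(-30 - 44419/(-20831))) = -26860 - 4440/(1/(-30 - 44419*(-1/20831))) = -26860 - 4440/(1/(-30 + 44419/20831)) = -26860 - 4440/(1/(-580511/20831)) = -26860 - 4440/(-20831/580511) = -26860 - 4440*(-580511/20831) = -26860 + 69661320/563 = 54539140/563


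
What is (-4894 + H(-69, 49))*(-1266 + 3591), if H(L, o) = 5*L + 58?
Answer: -12045825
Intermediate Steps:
H(L, o) = 58 + 5*L
(-4894 + H(-69, 49))*(-1266 + 3591) = (-4894 + (58 + 5*(-69)))*(-1266 + 3591) = (-4894 + (58 - 345))*2325 = (-4894 - 287)*2325 = -5181*2325 = -12045825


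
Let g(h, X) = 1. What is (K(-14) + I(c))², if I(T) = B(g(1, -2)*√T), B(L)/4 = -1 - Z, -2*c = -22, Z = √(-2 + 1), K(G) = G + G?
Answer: 1008 + 256*I ≈ 1008.0 + 256.0*I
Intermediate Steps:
K(G) = 2*G
Z = I (Z = √(-1) = I ≈ 1.0*I)
c = 11 (c = -½*(-22) = 11)
B(L) = -4 - 4*I (B(L) = 4*(-1 - I) = -4 - 4*I)
I(T) = -4 - 4*I
(K(-14) + I(c))² = (2*(-14) + (-4 - 4*I))² = (-28 + (-4 - 4*I))² = (-32 - 4*I)²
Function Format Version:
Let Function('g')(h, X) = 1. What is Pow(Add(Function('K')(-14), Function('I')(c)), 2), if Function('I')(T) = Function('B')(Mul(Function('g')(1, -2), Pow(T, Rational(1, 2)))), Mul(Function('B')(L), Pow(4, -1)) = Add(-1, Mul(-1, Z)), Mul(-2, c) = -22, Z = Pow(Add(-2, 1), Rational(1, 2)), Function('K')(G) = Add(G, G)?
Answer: Add(1008, Mul(256, I)) ≈ Add(1008.0, Mul(256.00, I))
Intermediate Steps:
Function('K')(G) = Mul(2, G)
Z = I (Z = Pow(-1, Rational(1, 2)) = I ≈ Mul(1.0000, I))
c = 11 (c = Mul(Rational(-1, 2), -22) = 11)
Function('B')(L) = Add(-4, Mul(-4, I)) (Function('B')(L) = Mul(4, Add(-1, Mul(-1, I))) = Add(-4, Mul(-4, I)))
Function('I')(T) = Add(-4, Mul(-4, I))
Pow(Add(Function('K')(-14), Function('I')(c)), 2) = Pow(Add(Mul(2, -14), Add(-4, Mul(-4, I))), 2) = Pow(Add(-28, Add(-4, Mul(-4, I))), 2) = Pow(Add(-32, Mul(-4, I)), 2)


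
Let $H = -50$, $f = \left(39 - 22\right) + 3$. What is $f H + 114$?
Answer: $-886$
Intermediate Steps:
$f = 20$ ($f = 17 + 3 = 20$)
$f H + 114 = 20 \left(-50\right) + 114 = -1000 + 114 = -886$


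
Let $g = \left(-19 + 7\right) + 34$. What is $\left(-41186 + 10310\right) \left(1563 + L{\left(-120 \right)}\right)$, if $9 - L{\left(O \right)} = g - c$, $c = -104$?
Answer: $-44646696$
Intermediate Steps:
$g = 22$ ($g = -12 + 34 = 22$)
$L{\left(O \right)} = -117$ ($L{\left(O \right)} = 9 - \left(22 - -104\right) = 9 - \left(22 + 104\right) = 9 - 126 = -117$)
$\left(-41186 + 10310\right) \left(1563 + L{\left(-120 \right)}\right) = \left(-41186 + 10310\right) \left(1563 - 117\right) = \left(-30876\right) 1446 = -44646696$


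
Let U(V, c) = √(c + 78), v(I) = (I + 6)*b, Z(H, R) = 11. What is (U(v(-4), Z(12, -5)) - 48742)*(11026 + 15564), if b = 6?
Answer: -1296049780 + 26590*√89 ≈ -1.2958e+9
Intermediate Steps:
v(I) = 36 + 6*I (v(I) = (I + 6)*6 = (6 + I)*6 = 36 + 6*I)
U(V, c) = √(78 + c)
(U(v(-4), Z(12, -5)) - 48742)*(11026 + 15564) = (√(78 + 11) - 48742)*(11026 + 15564) = (√89 - 48742)*26590 = (-48742 + √89)*26590 = -1296049780 + 26590*√89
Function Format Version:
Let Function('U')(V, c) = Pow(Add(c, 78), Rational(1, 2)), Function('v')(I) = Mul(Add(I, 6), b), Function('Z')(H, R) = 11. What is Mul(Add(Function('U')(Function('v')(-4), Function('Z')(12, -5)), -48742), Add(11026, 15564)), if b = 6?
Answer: Add(-1296049780, Mul(26590, Pow(89, Rational(1, 2)))) ≈ -1.2958e+9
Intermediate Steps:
Function('v')(I) = Add(36, Mul(6, I)) (Function('v')(I) = Mul(Add(I, 6), 6) = Mul(Add(6, I), 6) = Add(36, Mul(6, I)))
Function('U')(V, c) = Pow(Add(78, c), Rational(1, 2))
Mul(Add(Function('U')(Function('v')(-4), Function('Z')(12, -5)), -48742), Add(11026, 15564)) = Mul(Add(Pow(Add(78, 11), Rational(1, 2)), -48742), Add(11026, 15564)) = Mul(Add(Pow(89, Rational(1, 2)), -48742), 26590) = Mul(Add(-48742, Pow(89, Rational(1, 2))), 26590) = Add(-1296049780, Mul(26590, Pow(89, Rational(1, 2))))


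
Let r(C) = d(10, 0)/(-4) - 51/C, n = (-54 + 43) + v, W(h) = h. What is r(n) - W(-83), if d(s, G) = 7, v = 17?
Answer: 291/4 ≈ 72.750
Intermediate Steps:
n = 6 (n = (-54 + 43) + 17 = -11 + 17 = 6)
r(C) = -7/4 - 51/C (r(C) = 7/(-4) - 51/C = 7*(-1/4) - 51/C = -7/4 - 51/C)
r(n) - W(-83) = (-7/4 - 51/6) - 1*(-83) = (-7/4 - 51*1/6) + 83 = (-7/4 - 17/2) + 83 = -41/4 + 83 = 291/4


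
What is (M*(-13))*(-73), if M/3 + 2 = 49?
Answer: 133809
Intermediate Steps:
M = 141 (M = -6 + 3*49 = -6 + 147 = 141)
(M*(-13))*(-73) = (141*(-13))*(-73) = -1833*(-73) = 133809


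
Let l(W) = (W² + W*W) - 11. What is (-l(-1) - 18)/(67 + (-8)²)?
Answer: -9/131 ≈ -0.068702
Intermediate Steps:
l(W) = -11 + 2*W² (l(W) = (W² + W²) - 11 = 2*W² - 11 = -11 + 2*W²)
(-l(-1) - 18)/(67 + (-8)²) = (-(-11 + 2*(-1)²) - 18)/(67 + (-8)²) = (-(-11 + 2*1) - 18)/(67 + 64) = (-(-11 + 2) - 18)/131 = (-1*(-9) - 18)/131 = (9 - 18)/131 = (1/131)*(-9) = -9/131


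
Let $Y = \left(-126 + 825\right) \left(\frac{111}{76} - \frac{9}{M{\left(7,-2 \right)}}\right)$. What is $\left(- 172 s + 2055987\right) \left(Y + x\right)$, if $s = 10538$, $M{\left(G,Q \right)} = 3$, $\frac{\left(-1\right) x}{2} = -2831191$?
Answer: $\frac{104747044428299}{76} \approx 1.3783 \cdot 10^{12}$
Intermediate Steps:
$x = 5662382$ ($x = \left(-2\right) \left(-2831191\right) = 5662382$)
$Y = - \frac{81783}{76}$ ($Y = \left(-126 + 825\right) \left(\frac{111}{76} - \frac{9}{3}\right) = 699 \left(111 \cdot \frac{1}{76} - 3\right) = 699 \left(\frac{111}{76} - 3\right) = 699 \left(- \frac{117}{76}\right) = - \frac{81783}{76} \approx -1076.1$)
$\left(- 172 s + 2055987\right) \left(Y + x\right) = \left(\left(-172\right) 10538 + 2055987\right) \left(- \frac{81783}{76} + 5662382\right) = \left(-1812536 + 2055987\right) \frac{430259249}{76} = 243451 \cdot \frac{430259249}{76} = \frac{104747044428299}{76}$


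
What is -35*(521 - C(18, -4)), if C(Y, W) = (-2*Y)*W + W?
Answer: -13335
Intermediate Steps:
C(Y, W) = W - 2*W*Y (C(Y, W) = -2*W*Y + W = W - 2*W*Y)
-35*(521 - C(18, -4)) = -35*(521 - (-4)*(1 - 2*18)) = -35*(521 - (-4)*(1 - 36)) = -35*(521 - (-4)*(-35)) = -35*(521 - 1*140) = -35*(521 - 140) = -35*381 = -13335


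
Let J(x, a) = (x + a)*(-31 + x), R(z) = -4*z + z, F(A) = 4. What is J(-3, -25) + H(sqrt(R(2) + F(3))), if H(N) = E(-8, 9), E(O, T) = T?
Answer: 961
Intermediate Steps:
R(z) = -3*z
J(x, a) = (-31 + x)*(a + x) (J(x, a) = (a + x)*(-31 + x) = (-31 + x)*(a + x))
H(N) = 9
J(-3, -25) + H(sqrt(R(2) + F(3))) = ((-3)**2 - 31*(-25) - 31*(-3) - 25*(-3)) + 9 = (9 + 775 + 93 + 75) + 9 = 952 + 9 = 961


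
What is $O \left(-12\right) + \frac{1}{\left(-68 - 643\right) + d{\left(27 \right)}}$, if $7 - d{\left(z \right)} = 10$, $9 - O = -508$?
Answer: $- \frac{4429657}{714} \approx -6204.0$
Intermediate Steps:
$O = 517$ ($O = 9 - -508 = 9 + 508 = 517$)
$d{\left(z \right)} = -3$ ($d{\left(z \right)} = 7 - 10 = -3$)
$O \left(-12\right) + \frac{1}{\left(-68 - 643\right) + d{\left(27 \right)}} = 517 \left(-12\right) + \frac{1}{\left(-68 - 643\right) - 3} = -6204 + \frac{1}{\left(-68 - 643\right) - 3} = -6204 + \frac{1}{-711 - 3} = -6204 + \frac{1}{-714} = -6204 - \frac{1}{714} = - \frac{4429657}{714}$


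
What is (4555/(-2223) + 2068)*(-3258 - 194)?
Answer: -15853686268/2223 ≈ -7.1317e+6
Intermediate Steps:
(4555/(-2223) + 2068)*(-3258 - 194) = (4555*(-1/2223) + 2068)*(-3452) = (-4555/2223 + 2068)*(-3452) = (4592609/2223)*(-3452) = -15853686268/2223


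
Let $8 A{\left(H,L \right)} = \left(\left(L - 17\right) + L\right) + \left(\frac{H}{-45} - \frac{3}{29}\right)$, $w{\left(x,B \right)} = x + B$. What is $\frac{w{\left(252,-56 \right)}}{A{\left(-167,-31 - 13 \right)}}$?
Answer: $- \frac{2046240}{132317} \approx -15.465$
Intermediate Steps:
$w{\left(x,B \right)} = B + x$
$A{\left(H,L \right)} = - \frac{62}{29} - \frac{H}{360} + \frac{L}{4}$ ($A{\left(H,L \right)} = \frac{\left(\left(L - 17\right) + L\right) + \left(\frac{H}{-45} - \frac{3}{29}\right)}{8} = \frac{\left(\left(-17 + L\right) + L\right) + \left(H \left(- \frac{1}{45}\right) - \frac{3}{29}\right)}{8} = \frac{\left(-17 + 2 L\right) - \left(\frac{3}{29} + \frac{H}{45}\right)}{8} = \frac{- \frac{496}{29} + 2 L - \frac{H}{45}}{8} = - \frac{62}{29} - \frac{H}{360} + \frac{L}{4}$)
$\frac{w{\left(252,-56 \right)}}{A{\left(-167,-31 - 13 \right)}} = \frac{-56 + 252}{- \frac{62}{29} - - \frac{167}{360} + \frac{-31 - 13}{4}} = \frac{196}{- \frac{62}{29} + \frac{167}{360} + \frac{-31 - 13}{4}} = \frac{196}{- \frac{62}{29} + \frac{167}{360} + \frac{1}{4} \left(-44\right)} = \frac{196}{- \frac{62}{29} + \frac{167}{360} - 11} = \frac{196}{- \frac{132317}{10440}} = 196 \left(- \frac{10440}{132317}\right) = - \frac{2046240}{132317}$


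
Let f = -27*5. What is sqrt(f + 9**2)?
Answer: 3*I*sqrt(6) ≈ 7.3485*I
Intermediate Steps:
f = -135
sqrt(f + 9**2) = sqrt(-135 + 9**2) = sqrt(-135 + 81) = sqrt(-54) = 3*I*sqrt(6)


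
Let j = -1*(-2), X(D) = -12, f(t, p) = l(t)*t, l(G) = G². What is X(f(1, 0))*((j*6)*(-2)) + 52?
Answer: 340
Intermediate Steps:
f(t, p) = t³ (f(t, p) = t²*t = t³)
j = 2
X(f(1, 0))*((j*6)*(-2)) + 52 = -12*2*6*(-2) + 52 = -144*(-2) + 52 = -12*(-24) + 52 = 288 + 52 = 340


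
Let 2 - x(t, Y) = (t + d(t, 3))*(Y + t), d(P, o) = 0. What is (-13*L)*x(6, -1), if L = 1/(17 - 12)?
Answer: 364/5 ≈ 72.800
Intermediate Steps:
L = ⅕ (L = 1/5 = ⅕ ≈ 0.20000)
x(t, Y) = 2 - t*(Y + t) (x(t, Y) = 2 - (t + 0)*(Y + t) = 2 - t*(Y + t))
(-13*L)*x(6, -1) = (-13*⅕)*(2 - 1*6² - 1*(-1)*6) = -13*(2 - 1*36 + 6)/5 = -13*(2 - 36 + 6)/5 = -13/5*(-28) = 364/5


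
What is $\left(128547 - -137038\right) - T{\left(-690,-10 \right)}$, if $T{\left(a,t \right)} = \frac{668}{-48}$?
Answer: $\frac{3187187}{12} \approx 2.656 \cdot 10^{5}$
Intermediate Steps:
$T{\left(a,t \right)} = - \frac{167}{12}$ ($T{\left(a,t \right)} = 668 \left(- \frac{1}{48}\right) = - \frac{167}{12}$)
$\left(128547 - -137038\right) - T{\left(-690,-10 \right)} = \left(128547 - -137038\right) - - \frac{167}{12} = \left(128547 + 137038\right) + \frac{167}{12} = 265585 + \frac{167}{12} = \frac{3187187}{12}$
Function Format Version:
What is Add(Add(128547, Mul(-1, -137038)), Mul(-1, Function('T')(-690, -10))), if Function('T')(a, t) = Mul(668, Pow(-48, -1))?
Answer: Rational(3187187, 12) ≈ 2.6560e+5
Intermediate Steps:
Function('T')(a, t) = Rational(-167, 12) (Function('T')(a, t) = Mul(668, Rational(-1, 48)) = Rational(-167, 12))
Add(Add(128547, Mul(-1, -137038)), Mul(-1, Function('T')(-690, -10))) = Add(Add(128547, Mul(-1, -137038)), Mul(-1, Rational(-167, 12))) = Add(Add(128547, 137038), Rational(167, 12)) = Add(265585, Rational(167, 12)) = Rational(3187187, 12)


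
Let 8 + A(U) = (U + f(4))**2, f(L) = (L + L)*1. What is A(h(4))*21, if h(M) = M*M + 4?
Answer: 16296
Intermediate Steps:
f(L) = 2*L (f(L) = (2*L)*1 = 2*L)
h(M) = 4 + M**2 (h(M) = M**2 + 4 = 4 + M**2)
A(U) = -8 + (8 + U)**2 (A(U) = -8 + (U + 2*4)**2 = -8 + (U + 8)**2 = -8 + (8 + U)**2)
A(h(4))*21 = (-8 + (8 + (4 + 4**2))**2)*21 = (-8 + (8 + (4 + 16))**2)*21 = (-8 + (8 + 20)**2)*21 = (-8 + 28**2)*21 = (-8 + 784)*21 = 776*21 = 16296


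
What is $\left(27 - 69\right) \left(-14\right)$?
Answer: $588$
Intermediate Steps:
$\left(27 - 69\right) \left(-14\right) = \left(-42\right) \left(-14\right) = 588$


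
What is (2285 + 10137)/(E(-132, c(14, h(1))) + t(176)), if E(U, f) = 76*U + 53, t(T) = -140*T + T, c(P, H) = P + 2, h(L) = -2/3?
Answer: -12422/34443 ≈ -0.36065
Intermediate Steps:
h(L) = -⅔ (h(L) = -2*⅓ = -⅔)
c(P, H) = 2 + P
t(T) = -139*T
E(U, f) = 53 + 76*U
(2285 + 10137)/(E(-132, c(14, h(1))) + t(176)) = (2285 + 10137)/((53 + 76*(-132)) - 139*176) = 12422/((53 - 10032) - 24464) = 12422/(-9979 - 24464) = 12422/(-34443) = 12422*(-1/34443) = -12422/34443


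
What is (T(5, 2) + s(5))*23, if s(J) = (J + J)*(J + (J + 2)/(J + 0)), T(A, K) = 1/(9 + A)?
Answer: 20631/14 ≈ 1473.6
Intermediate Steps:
s(J) = 2*J*(J + (2 + J)/J) (s(J) = (2*J)*(J + (2 + J)/J) = 2*J*(J + (2 + J)/J))
(T(5, 2) + s(5))*23 = (1/(9 + 5) + (4 + 2*5 + 2*5²))*23 = (1/14 + (4 + 10 + 2*25))*23 = (1/14 + (4 + 10 + 50))*23 = (1/14 + 64)*23 = (897/14)*23 = 20631/14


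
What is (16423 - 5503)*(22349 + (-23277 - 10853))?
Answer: -128648520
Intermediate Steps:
(16423 - 5503)*(22349 + (-23277 - 10853)) = 10920*(22349 - 34130) = 10920*(-11781) = -128648520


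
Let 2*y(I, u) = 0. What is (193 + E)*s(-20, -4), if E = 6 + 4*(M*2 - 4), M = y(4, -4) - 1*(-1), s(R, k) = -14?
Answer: -2674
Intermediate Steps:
y(I, u) = 0 (y(I, u) = (1/2)*0 = 0)
M = 1 (M = 0 - 1*(-1) = 0 + 1 = 1)
E = -2 (E = 6 + 4*(1*2 - 4) = 6 + 4*(2 - 4) = 6 + 4*(-2) = 6 - 8 = -2)
(193 + E)*s(-20, -4) = (193 - 2)*(-14) = 191*(-14) = -2674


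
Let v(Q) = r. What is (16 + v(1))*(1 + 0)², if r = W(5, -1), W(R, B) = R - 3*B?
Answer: 24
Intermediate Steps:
r = 8 (r = 5 - 3*(-1) = 5 + 3 = 8)
v(Q) = 8
(16 + v(1))*(1 + 0)² = (16 + 8)*(1 + 0)² = 24*1² = 24*1 = 24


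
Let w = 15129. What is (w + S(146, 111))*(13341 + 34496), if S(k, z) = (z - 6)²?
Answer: 1251128898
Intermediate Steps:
S(k, z) = (-6 + z)²
(w + S(146, 111))*(13341 + 34496) = (15129 + (-6 + 111)²)*(13341 + 34496) = (15129 + 105²)*47837 = (15129 + 11025)*47837 = 26154*47837 = 1251128898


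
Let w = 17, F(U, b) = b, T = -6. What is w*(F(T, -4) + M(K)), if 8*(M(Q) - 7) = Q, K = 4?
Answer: 119/2 ≈ 59.500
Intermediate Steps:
M(Q) = 7 + Q/8
w*(F(T, -4) + M(K)) = 17*(-4 + (7 + (⅛)*4)) = 17*(-4 + (7 + ½)) = 17*(-4 + 15/2) = 17*(7/2) = 119/2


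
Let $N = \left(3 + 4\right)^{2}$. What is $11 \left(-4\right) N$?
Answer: $-2156$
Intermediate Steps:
$N = 49$ ($N = 7^{2} = 49$)
$11 \left(-4\right) N = 11 \left(-4\right) 49 = \left(-44\right) 49 = -2156$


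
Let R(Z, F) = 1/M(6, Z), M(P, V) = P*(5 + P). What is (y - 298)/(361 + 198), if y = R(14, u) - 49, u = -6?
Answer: -22901/36894 ≈ -0.62072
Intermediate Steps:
R(Z, F) = 1/66 (R(Z, F) = 1/(6*(5 + 6)) = 1/(6*11) = 1/66)
y = -3233/66 (y = 1/66 - 49 = -3233/66 ≈ -48.985)
(y - 298)/(361 + 198) = (-3233/66 - 298)/(361 + 198) = -22901/66/559 = -22901/66*1/559 = -22901/36894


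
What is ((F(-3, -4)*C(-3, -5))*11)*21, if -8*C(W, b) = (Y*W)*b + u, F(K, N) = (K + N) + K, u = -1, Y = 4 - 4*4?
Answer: -209055/4 ≈ -52264.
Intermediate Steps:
Y = -12 (Y = 4 - 16 = -12)
F(K, N) = N + 2*K
C(W, b) = ⅛ + 3*W*b/2 (C(W, b) = -((-12*W)*b - 1)/8 = -(-12*W*b - 1)/8 = -(-1 - 12*W*b)/8 = ⅛ + 3*W*b/2)
((F(-3, -4)*C(-3, -5))*11)*21 = (((-4 + 2*(-3))*(⅛ + (3/2)*(-3)*(-5)))*11)*21 = (((-4 - 6)*(⅛ + 45/2))*11)*21 = (-10*181/8*11)*21 = -905/4*11*21 = -9955/4*21 = -209055/4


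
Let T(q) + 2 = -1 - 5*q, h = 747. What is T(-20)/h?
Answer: 97/747 ≈ 0.12985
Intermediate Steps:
T(q) = -3 - 5*q (T(q) = -2 + (-1 - 5*q) = -3 - 5*q)
T(-20)/h = (-3 - 5*(-20))/747 = (-3 + 100)*(1/747) = 97*(1/747) = 97/747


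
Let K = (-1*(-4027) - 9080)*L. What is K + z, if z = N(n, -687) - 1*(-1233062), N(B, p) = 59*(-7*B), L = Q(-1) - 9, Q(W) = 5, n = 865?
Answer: 896029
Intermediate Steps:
L = -4 (L = 5 - 9 = -4)
N(B, p) = -413*B
z = 875817 (z = -413*865 - 1*(-1233062) = -357245 + 1233062 = 875817)
K = 20212 (K = (-1*(-4027) - 9080)*(-4) = (4027 - 9080)*(-4) = -5053*(-4) = 20212)
K + z = 20212 + 875817 = 896029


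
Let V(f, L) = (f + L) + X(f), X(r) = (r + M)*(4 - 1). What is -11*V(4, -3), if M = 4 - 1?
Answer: -242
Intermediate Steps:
M = 3
X(r) = 9 + 3*r (X(r) = (r + 3)*(4 - 1) = (3 + r)*3 = 9 + 3*r)
V(f, L) = 9 + L + 4*f (V(f, L) = (f + L) + (9 + 3*f) = (L + f) + (9 + 3*f) = 9 + L + 4*f)
-11*V(4, -3) = -11*(9 - 3 + 4*4) = -11*(9 - 3 + 16) = -11*22 = -242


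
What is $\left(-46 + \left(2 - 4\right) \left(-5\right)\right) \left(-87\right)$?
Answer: $3132$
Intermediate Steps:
$\left(-46 + \left(2 - 4\right) \left(-5\right)\right) \left(-87\right) = \left(-46 - -10\right) \left(-87\right) = \left(-46 + 10\right) \left(-87\right) = \left(-36\right) \left(-87\right) = 3132$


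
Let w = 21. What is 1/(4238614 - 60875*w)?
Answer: 1/2960239 ≈ 3.3781e-7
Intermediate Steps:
1/(4238614 - 60875*w) = 1/(4238614 - 60875*21) = 1/(4238614 - 1278375) = 1/2960239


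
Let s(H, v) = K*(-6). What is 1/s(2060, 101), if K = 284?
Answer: -1/1704 ≈ -0.00058685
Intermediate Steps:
s(H, v) = -1704 (s(H, v) = 284*(-6) = -1704)
1/s(2060, 101) = 1/(-1704) = -1/1704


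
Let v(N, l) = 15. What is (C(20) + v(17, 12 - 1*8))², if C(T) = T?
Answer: 1225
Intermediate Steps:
(C(20) + v(17, 12 - 1*8))² = (20 + 15)² = 35² = 1225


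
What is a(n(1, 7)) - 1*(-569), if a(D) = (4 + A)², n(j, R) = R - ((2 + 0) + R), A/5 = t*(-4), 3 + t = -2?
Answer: 11385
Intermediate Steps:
t = -5 (t = -3 - 2 = -5)
A = 100 (A = 5*(-5*(-4)) = 5*20 = 100)
n(j, R) = -2 (n(j, R) = R - (2 + R) = R + (-2 - R) = -2)
a(D) = 10816 (a(D) = (4 + 100)² = 104² = 10816)
a(n(1, 7)) - 1*(-569) = 10816 - 1*(-569) = 10816 + 569 = 11385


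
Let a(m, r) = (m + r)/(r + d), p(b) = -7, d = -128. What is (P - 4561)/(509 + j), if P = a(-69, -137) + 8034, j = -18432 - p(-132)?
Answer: -920551/4747740 ≈ -0.19389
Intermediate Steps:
a(m, r) = (m + r)/(-128 + r) (a(m, r) = (m + r)/(r - 128) = (m + r)/(-128 + r))
j = -18425 (j = -18432 - 1*(-7) = -18432 + 7 = -18425)
P = 2129216/265 (P = (-69 - 137)/(-128 - 137) + 8034 = -206/(-265) + 8034 = -1/265*(-206) + 8034 = 206/265 + 8034 = 2129216/265 ≈ 8034.8)
(P - 4561)/(509 + j) = (2129216/265 - 4561)/(509 - 18425) = (920551/265)/(-17916) = (920551/265)*(-1/17916) = -920551/4747740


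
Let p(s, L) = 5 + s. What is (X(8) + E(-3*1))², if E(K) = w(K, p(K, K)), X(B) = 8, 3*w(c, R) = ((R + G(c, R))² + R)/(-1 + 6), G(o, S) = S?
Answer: 2116/25 ≈ 84.640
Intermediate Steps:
w(c, R) = R/15 + 4*R²/15 (w(c, R) = (((R + R)² + R)/(-1 + 6))/3 = (((2*R)² + R)/5)/3 = ((4*R² + R)*(⅕))/3 = ((R + 4*R²)*(⅕))/3 = (R/5 + 4*R²/5)/3 = R/15 + 4*R²/15)
E(K) = (5 + K)*(21 + 4*K)/15 (E(K) = (5 + K)*(1 + 4*(5 + K))/15 = (5 + K)*(1 + (20 + 4*K))/15 = (5 + K)*(21 + 4*K)/15)
(X(8) + E(-3*1))² = (8 + (⅓ + (-3*1)/15 + 4*(5 - 3*1)²/15))² = (8 + (⅓ + (1/15)*(-3) + 4*(5 - 3)²/15))² = (8 + (⅓ - ⅕ + (4/15)*2²))² = (8 + (⅓ - ⅕ + (4/15)*4))² = (8 + (⅓ - ⅕ + 16/15))² = (8 + 6/5)² = (46/5)² = 2116/25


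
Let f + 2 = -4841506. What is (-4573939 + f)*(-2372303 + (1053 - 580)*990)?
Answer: 17927321797751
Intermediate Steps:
f = -4841508 (f = -2 - 4841506 = -4841508)
(-4573939 + f)*(-2372303 + (1053 - 580)*990) = (-4573939 - 4841508)*(-2372303 + (1053 - 580)*990) = -9415447*(-2372303 + 473*990) = -9415447*(-2372303 + 468270) = -9415447*(-1904033) = 17927321797751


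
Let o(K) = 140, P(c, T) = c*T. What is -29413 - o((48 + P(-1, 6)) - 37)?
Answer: -29553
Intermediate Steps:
P(c, T) = T*c
-29413 - o((48 + P(-1, 6)) - 37) = -29413 - 1*140 = -29413 - 140 = -29553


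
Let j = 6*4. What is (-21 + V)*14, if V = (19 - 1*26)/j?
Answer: -3577/12 ≈ -298.08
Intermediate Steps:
j = 24
V = -7/24 (V = (19 - 1*26)/24 = (19 - 26)*(1/24) = -7*1/24 = -7/24 ≈ -0.29167)
(-21 + V)*14 = (-21 - 7/24)*14 = -511/24*14 = -3577/12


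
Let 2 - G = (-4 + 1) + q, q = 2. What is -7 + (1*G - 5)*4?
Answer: -15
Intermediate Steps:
G = 3 (G = 2 - ((-4 + 1) + 2) = 2 - (-3 + 2) = 2 - 1*(-1) = 2 + 1 = 3)
-7 + (1*G - 5)*4 = -7 + (1*3 - 5)*4 = -7 + (3 - 5)*4 = -7 - 2*4 = -7 - 8 = -15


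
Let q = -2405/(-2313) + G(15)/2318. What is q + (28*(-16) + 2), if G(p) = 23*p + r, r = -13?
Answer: -1192450729/2680767 ≈ -444.82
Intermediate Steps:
G(p) = -13 + 23*p (G(p) = 23*p - 13 = -13 + 23*p)
q = 3171353/2680767 (q = -2405/(-2313) + (-13 + 23*15)/2318 = -2405*(-1/2313) + (-13 + 345)*(1/2318) = 2405/2313 + 332*(1/2318) = 2405/2313 + 166/1159 = 3171353/2680767 ≈ 1.1830)
q + (28*(-16) + 2) = 3171353/2680767 + (28*(-16) + 2) = 3171353/2680767 + (-448 + 2) = 3171353/2680767 - 446 = -1192450729/2680767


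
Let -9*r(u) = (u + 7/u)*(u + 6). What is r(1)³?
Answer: -175616/729 ≈ -240.90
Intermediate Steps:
r(u) = -(6 + u)*(u + 7/u)/9 (r(u) = -(u + 7/u)*(u + 6)/9 = -(u + 7/u)*(6 + u)/9 = -(6 + u)*(u + 7/u)/9)
r(1)³ = ((⅑)*(-42 - 1*1*(7 + 1² + 6*1))/1)³ = ((⅑)*1*(-42 - 1*1*(7 + 1 + 6)))³ = ((⅑)*1*(-42 - 1*1*14))³ = ((⅑)*1*(-42 - 14))³ = ((⅑)*1*(-56))³ = (-56/9)³ = -175616/729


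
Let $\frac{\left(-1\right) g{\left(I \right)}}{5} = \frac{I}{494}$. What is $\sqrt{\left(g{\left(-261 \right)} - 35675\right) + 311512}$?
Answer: $\frac{\sqrt{67314802802}}{494} \approx 525.2$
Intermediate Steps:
$g{\left(I \right)} = - \frac{5 I}{494}$ ($g{\left(I \right)} = - 5 \frac{I}{494} = - \frac{5 I}{494}$)
$\sqrt{\left(g{\left(-261 \right)} - 35675\right) + 311512} = \sqrt{\left(\left(- \frac{5}{494}\right) \left(-261\right) - 35675\right) + 311512} = \sqrt{\left(\frac{1305}{494} - 35675\right) + 311512} = \sqrt{- \frac{17622145}{494} + 311512} = \sqrt{\frac{136264783}{494}} = \frac{\sqrt{67314802802}}{494}$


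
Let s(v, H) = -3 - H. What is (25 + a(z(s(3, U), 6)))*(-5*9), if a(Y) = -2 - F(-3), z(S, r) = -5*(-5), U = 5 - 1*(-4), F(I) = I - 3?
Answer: -1305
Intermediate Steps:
F(I) = -3 + I
U = 9 (U = 5 + 4 = 9)
z(S, r) = 25
a(Y) = 4 (a(Y) = -2 - (-3 - 3) = -2 - 1*(-6) = -2 + 6 = 4)
(25 + a(z(s(3, U), 6)))*(-5*9) = (25 + 4)*(-5*9) = 29*(-45) = -1305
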